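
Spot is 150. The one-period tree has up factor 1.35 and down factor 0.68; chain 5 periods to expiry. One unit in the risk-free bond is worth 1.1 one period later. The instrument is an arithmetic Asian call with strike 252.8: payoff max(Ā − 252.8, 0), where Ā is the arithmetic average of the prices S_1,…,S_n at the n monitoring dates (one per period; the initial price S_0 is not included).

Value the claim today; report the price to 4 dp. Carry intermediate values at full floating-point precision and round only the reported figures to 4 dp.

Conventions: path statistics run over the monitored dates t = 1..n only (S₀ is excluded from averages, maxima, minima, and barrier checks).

price = 13.2596

Set p* = 0.6269 (from d < R < u); the path-dependent value is the discounted p*-expectation over all price paths.
Enumerate all 2^5 = 32 price paths (U = up ×1.35, D = down ×0.68); each path with k up-moves has probability p*^k·(1−p*)^(5−k).
DDDDD: Ā=54.4812, payoff=0.0000, prob=0.007233
UDDDD: Ā=108.1612, payoff=0.0000, prob=0.012152
DUDDD: Ā=88.0612, payoff=0.0000, prob=0.012152
UUDDD: Ā=174.8273, payoff=0.0000, prob=0.020415
DDUDD: Ā=74.3932, payoff=0.0000, prob=0.012152
UDUDD: Ā=147.6923, payoff=0.0000, prob=0.020415
DUUDD: Ā=127.5923, payoff=0.0000, prob=0.020415
UUUDD: Ā=253.3082, payoff=0.5082, prob=0.034297
DDDUD: Ā=65.0989, payoff=0.0000, prob=0.012152
UDDUD: Ā=129.2405, payoff=0.0000, prob=0.020415
DUDUD: Ā=109.1405, payoff=0.0000, prob=0.020415
UUDUD: Ā=216.6760, payoff=0.0000, prob=0.034297
DDUUD: Ā=95.4725, payoff=0.0000, prob=0.020415
UDUUD: Ā=189.5410, payoff=0.0000, prob=0.034297
DUUUD: Ā=169.4410, payoff=0.0000, prob=0.034297
UUUUD: Ā=336.3902, payoff=83.5902, prob=0.057619
DDDDU: Ā=58.7788, payoff=0.0000, prob=0.012152
UDDDU: Ā=116.6933, payoff=0.0000, prob=0.020415
DUDDU: Ā=96.5933, payoff=0.0000, prob=0.020415
UUDDU: Ā=191.7660, payoff=0.0000, prob=0.034297
DDUDU: Ā=82.9253, payoff=0.0000, prob=0.020415
UDUDU: Ā=164.6310, payoff=0.0000, prob=0.034297
DUUDU: Ā=144.5310, payoff=0.0000, prob=0.034297
UUUDU: Ā=286.9366, payoff=34.1366, prob=0.057619
DDDUU: Ā=73.6310, payoff=0.0000, prob=0.020415
UDDUU: Ā=146.1792, payoff=0.0000, prob=0.034297
DUDUU: Ā=126.0792, payoff=0.0000, prob=0.034297
UUDUU: Ā=250.3044, payoff=0.0000, prob=0.057619
DDUUU: Ā=112.4112, payoff=0.0000, prob=0.034297
UDUUU: Ā=223.1694, payoff=0.0000, prob=0.057619
DUUUU: Ā=203.0694, payoff=0.0000, prob=0.057619
UUUUU: Ā=403.1524, payoff=150.3524, prob=0.096799
Price = Σ prob·payoff / R^5 = 21.354709 / 1.610510 = 13.2596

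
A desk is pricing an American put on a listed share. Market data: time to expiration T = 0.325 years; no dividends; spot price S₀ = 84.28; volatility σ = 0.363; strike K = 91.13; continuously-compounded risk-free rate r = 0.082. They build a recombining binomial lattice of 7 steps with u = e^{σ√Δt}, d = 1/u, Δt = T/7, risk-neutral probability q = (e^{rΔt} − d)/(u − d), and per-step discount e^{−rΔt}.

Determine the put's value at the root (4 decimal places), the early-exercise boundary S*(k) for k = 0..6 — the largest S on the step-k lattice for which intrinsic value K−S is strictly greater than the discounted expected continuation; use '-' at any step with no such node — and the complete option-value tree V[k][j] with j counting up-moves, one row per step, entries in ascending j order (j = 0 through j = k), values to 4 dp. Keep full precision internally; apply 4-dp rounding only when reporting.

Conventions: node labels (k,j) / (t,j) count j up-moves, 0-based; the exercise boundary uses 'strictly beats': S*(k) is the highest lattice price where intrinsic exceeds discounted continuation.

price = 9.8812
boundary = - - 72.0753 66.6526 72.0753 77.9391 84.2800
tree:
9.8812
13.9913 5.9242
19.0547 9.1302 2.8241
24.4774 13.5268 4.8866 0.8223
29.4920 19.0547 8.2065 1.6669 0.0000
34.1294 24.4774 13.1909 3.3791 0.0000 0.0000
38.4179 29.4920 19.0547 6.8500 0.0000 0.0000 0.0000
42.3838 34.1294 24.4774 13.1909 0.0000 0.0000 0.0000 0.0000

Δt=0.04643  u=1.08136  d=0.92476  q=0.50481  discount=0.99620
step 7 (expiry): payoffs max(K−S,0) = 42.3838 34.1294 24.4774 13.1909 0.0000 0.0000 0.0000 0.0000
step 6: (k=6,j=0): S=52.7121, K−S=38.4179, hold=38.0716 ⇒ V=38.4179 exercise | (k=6,j=1): S=61.6380, K−S=29.4920, hold=29.1458 ⇒ V=29.4920 exercise | (k=6,j=2): S=72.0753, K−S=19.0547, hold=18.7084 ⇒ V=19.0547 exercise | (k=6,j=3): S=84.2800, K−S=6.8500, hold=6.5071 ⇒ V=6.8500 exercise | (k=6,j=4): S=98.5514, K−S=0.0000, hold=0.0000 ⇒ V=0.0000 continue | (k=6,j=5): S=115.2393, K−S=0.0000, hold=0.0000 ⇒ V=0.0000 continue | (k=6,j=6): S=134.7531, K−S=0.0000, hold=0.0000 ⇒ V=0.0000 continue  boundary S*=84.2800
step 5: (k=5,j=0): S=57.0006, K−S=34.1294, hold=33.7831 ⇒ V=34.1294 exercise | (k=5,j=1): S=66.6526, K−S=24.4774, hold=24.1311 ⇒ V=24.4774 exercise | (k=5,j=2): S=77.9391, K−S=13.1909, hold=12.8446 ⇒ V=13.1909 exercise | (k=5,j=3): S=91.1368, K−S=0.0000, hold=3.3791 ⇒ V=3.3791 continue | (k=5,j=4): S=106.5692, K−S=0.0000, hold=0.0000 ⇒ V=0.0000 continue | (k=5,j=5): S=124.6149, K−S=0.0000, hold=0.0000 ⇒ V=0.0000 continue  boundary S*=77.9391
step 4: (k=4,j=0): S=61.6380, K−S=29.4920, hold=29.1458 ⇒ V=29.4920 exercise | (k=4,j=1): S=72.0753, K−S=19.0547, hold=18.7084 ⇒ V=19.0547 exercise | (k=4,j=2): S=84.2800, K−S=6.8500, hold=8.2065 ⇒ V=8.2065 continue | (k=4,j=3): S=98.5514, K−S=0.0000, hold=1.6669 ⇒ V=1.6669 continue | (k=4,j=4): S=115.2393, K−S=0.0000, hold=0.0000 ⇒ V=0.0000 continue  boundary S*=72.0753
step 3: (k=3,j=0): S=66.6526, K−S=24.4774, hold=24.1311 ⇒ V=24.4774 exercise | (k=3,j=1): S=77.9391, K−S=13.1909, hold=13.5268 ⇒ V=13.5268 continue | (k=3,j=2): S=91.1368, K−S=0.0000, hold=4.8866 ⇒ V=4.8866 continue | (k=3,j=3): S=106.5692, K−S=0.0000, hold=0.8223 ⇒ V=0.8223 continue  boundary S*=66.6526
step 2: (k=2,j=0): S=72.0753, K−S=19.0547, hold=18.8773 ⇒ V=19.0547 exercise | (k=2,j=1): S=84.2800, K−S=6.8500, hold=9.1302 ⇒ V=9.1302 continue | (k=2,j=2): S=98.5514, K−S=0.0000, hold=2.8241 ⇒ V=2.8241 continue  boundary S*=72.0753
step 1: (k=1,j=0): S=77.9391, K−S=13.1909, hold=13.9913 ⇒ V=13.9913 continue | (k=1,j=1): S=91.1368, K−S=0.0000, hold=5.9242 ⇒ V=5.9242 continue  boundary S*=-
step 0: (k=0,j=0): S=84.2800, K−S=6.8500, hold=9.8812 ⇒ V=9.8812 continue  boundary S*=-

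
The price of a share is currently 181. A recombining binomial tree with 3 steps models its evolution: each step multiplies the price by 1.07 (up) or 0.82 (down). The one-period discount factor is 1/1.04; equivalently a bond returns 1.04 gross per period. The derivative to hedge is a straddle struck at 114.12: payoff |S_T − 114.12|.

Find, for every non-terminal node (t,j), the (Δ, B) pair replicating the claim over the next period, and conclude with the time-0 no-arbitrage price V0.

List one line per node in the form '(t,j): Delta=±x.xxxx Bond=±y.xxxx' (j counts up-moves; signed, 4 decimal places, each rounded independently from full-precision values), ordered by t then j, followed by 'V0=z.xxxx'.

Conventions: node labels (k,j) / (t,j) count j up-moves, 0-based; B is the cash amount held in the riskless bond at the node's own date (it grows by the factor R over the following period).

Under the risk-neutral measure, an up-move has probability p* = (R−d)/(u−d) = 0.8800 and values discount at R = 1.04.
At maturity the claim pays: V(3,0)=14.3224, V(3,1)=16.1037, V(3,2)=55.8061, V(3,3)=107.6128
  t=2,j=0: stock 121.7044 → up 130.2237 (V=16.1037), down 99.7976 (V=14.3224). Price 15.2788; hedge Δ=0.0585, bond B=8.1535.
  t=2,j=1: stock 158.8094 → up 169.9261 (V=55.8061), down 130.2237 (V=16.1037). Price 49.0786; hedge Δ=1.0000, bond B=-109.7308.
  t=2,j=2: stock 207.2269 → up 221.7328 (V=107.6128), down 169.9261 (V=55.8061). Price 97.4961; hedge Δ=1.0000, bond B=-109.7308.
  t=1,j=0: stock 148.4200 → up 158.8094 (V=49.0786), down 121.7044 (V=15.2788). Price 43.2910; hedge Δ=0.9109, bond B=-91.9083.
  t=1,j=1: stock 193.6700 → up 207.2269 (V=97.4961), down 158.8094 (V=49.0786). Price 88.1596; hedge Δ=1.0000, bond B=-105.5104.
  t=0,j=0: stock 181.0000 → up 193.6700 (V=88.1596), down 148.4200 (V=43.2910). Price 79.5917; hedge Δ=0.9916, bond B=-99.8828.
Check: Δ(0,0)·S0 + B(0,0) = 79.5917 = V0.

(0,0): Delta=0.9916 Bond=-99.8828
(1,0): Delta=0.9109 Bond=-91.9083
(1,1): Delta=1.0000 Bond=-105.5104
(2,0): Delta=0.0585 Bond=8.1535
(2,1): Delta=1.0000 Bond=-109.7308
(2,2): Delta=1.0000 Bond=-109.7308
V0=79.5917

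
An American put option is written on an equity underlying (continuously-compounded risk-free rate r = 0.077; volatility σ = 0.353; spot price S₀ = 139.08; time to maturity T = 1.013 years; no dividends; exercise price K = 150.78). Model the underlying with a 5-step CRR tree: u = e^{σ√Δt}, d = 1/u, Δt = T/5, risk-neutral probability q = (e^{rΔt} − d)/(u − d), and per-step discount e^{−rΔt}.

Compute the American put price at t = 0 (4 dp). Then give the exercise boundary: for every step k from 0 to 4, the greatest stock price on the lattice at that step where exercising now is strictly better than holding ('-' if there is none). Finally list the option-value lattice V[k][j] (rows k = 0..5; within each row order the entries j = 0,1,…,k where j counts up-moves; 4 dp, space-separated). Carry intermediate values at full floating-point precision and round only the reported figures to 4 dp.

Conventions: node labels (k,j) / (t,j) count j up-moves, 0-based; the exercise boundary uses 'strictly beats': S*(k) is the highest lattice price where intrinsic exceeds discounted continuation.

Δt=0.20260  u=1.17221  d=0.85309  q=0.50963  discount=0.98452
step 5 (expiry): payoffs max(K−S,0) = 87.9393 64.4323 32.1321 0.0000 0.0000 0.0000
step 4: (k=4,j=0): S=73.6624, K−S=77.1176, hold=74.7837 ⇒ V=77.1176 exercise | (k=4,j=1): S=101.2174, K−S=49.5626, hold=47.2286 ⇒ V=49.5626 exercise | (k=4,j=2): S=139.0800, K−S=11.7000, hold=15.5127 ⇒ V=15.5127 continue | (k=4,j=3): S=191.1059, K−S=0.0000, hold=0.0000 ⇒ V=0.0000 continue | (k=4,j=4): S=262.5932, K−S=0.0000, hold=0.0000 ⇒ V=0.0000 continue  boundary S*=101.2174
step 3: (k=3,j=0): S=86.3477, K−S=64.4323, hold=62.0984 ⇒ V=64.4323 exercise | (k=3,j=1): S=118.6479, K−S=32.1321, hold=31.7112 ⇒ V=32.1321 exercise | (k=3,j=2): S=163.0307, K−S=0.0000, hold=7.4892 ⇒ V=7.4892 continue | (k=3,j=3): S=224.0159, K−S=0.0000, hold=0.0000 ⇒ V=0.0000 continue  boundary S*=118.6479
step 2: (k=2,j=0): S=101.2174, K−S=49.5626, hold=47.2286 ⇒ V=49.5626 exercise | (k=2,j=1): S=139.0800, K−S=11.7000, hold=19.2704 ⇒ V=19.2704 continue | (k=2,j=2): S=191.1059, K−S=0.0000, hold=3.6156 ⇒ V=3.6156 continue  boundary S*=101.2174
step 1: (k=1,j=0): S=118.6479, K−S=32.1321, hold=33.5966 ⇒ V=33.5966 continue | (k=1,j=1): S=163.0307, K−S=0.0000, hold=11.1175 ⇒ V=11.1175 continue  boundary S*=-
step 0: (k=0,j=0): S=139.0800, K−S=11.7000, hold=21.7978 ⇒ V=21.7978 continue  boundary S*=-

price = 21.7978
boundary = - - 101.2174 118.6479 101.2174
tree:
21.7978
33.5966 11.1175
49.5626 19.2704 3.6156
64.4323 32.1321 7.4892 0.0000
77.1176 49.5626 15.5127 0.0000 0.0000
87.9393 64.4323 32.1321 0.0000 0.0000 0.0000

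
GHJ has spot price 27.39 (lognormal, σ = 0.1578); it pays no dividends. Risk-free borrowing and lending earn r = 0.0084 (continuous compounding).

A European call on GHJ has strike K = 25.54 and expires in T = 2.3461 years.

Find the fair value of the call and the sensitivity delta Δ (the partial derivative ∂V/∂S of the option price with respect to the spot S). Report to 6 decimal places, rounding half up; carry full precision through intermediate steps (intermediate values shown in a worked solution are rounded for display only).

σ√T = 0.1578·√2.3461 = 0.241702
d₁ = (ln(S/K) + (r+σ²/2)T) / (σ√T) = (ln(27.39/25.54) + (0.0084+0.1578²/2)·2.3461) / 0.241702 = (0.069932 + 0.048917) / 0.241702 = 0.491718
d₂ = d₁ − σ√T = 0.491718 − 0.241702 = 0.250016
e^{−rT} = 0.980486
N(d₁) = 0.688541,  N(d₂) = 0.598713
Call price V = S·N(d₁) − K·e^{−rT}·N(d₂) = 18.859131 − 14.992725 = 3.866407
Δ = N(d₁) = 0.688541

price = 3.866407
Δ = 0.688541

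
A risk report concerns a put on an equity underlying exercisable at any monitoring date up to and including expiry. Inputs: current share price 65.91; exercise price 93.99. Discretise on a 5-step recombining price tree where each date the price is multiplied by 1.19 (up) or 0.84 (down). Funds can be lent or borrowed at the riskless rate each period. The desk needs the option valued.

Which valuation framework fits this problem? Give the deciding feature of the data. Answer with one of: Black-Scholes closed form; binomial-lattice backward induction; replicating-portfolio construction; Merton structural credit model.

framework: binomial-lattice backward induction

Key observation: an American put (K = 93.99, S₀ = 65.91) on a 5-date tree has no closed form — the optimal stopping decision is embedded and must be resolved recursively from expiry.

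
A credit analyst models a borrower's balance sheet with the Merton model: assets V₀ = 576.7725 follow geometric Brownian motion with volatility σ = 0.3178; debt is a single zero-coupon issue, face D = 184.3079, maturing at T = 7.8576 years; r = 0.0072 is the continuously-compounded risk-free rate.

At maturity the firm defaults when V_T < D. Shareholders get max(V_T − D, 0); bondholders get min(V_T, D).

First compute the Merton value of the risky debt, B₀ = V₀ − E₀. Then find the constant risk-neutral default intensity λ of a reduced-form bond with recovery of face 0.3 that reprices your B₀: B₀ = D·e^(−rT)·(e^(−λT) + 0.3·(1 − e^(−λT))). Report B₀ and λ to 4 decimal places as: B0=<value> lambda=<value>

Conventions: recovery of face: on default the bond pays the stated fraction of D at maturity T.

Equity is a call on the firm's assets struck at D = 184.3079:
d₁ = [ln(V₀/D) + (r + σ²/2)T] / (σ√T)
   = [ln(576.7725/184.3079) + (0.0072 + 0.5·0.3178²)·7.8576] / (0.3178·√7.8576)
   = [1.140840 + 0.453371] / 0.890838 = 1.789563
d₂ = d₁ − σ√T = 1.789563 − 0.890838 = 0.898725
N(d₁) = 0.963238,  N(d₂) = 0.815600,  e^(−rT) = 0.944996
E₀ = V₀·N(d₁) − D·e^(−rT)·N(d₂)
   = 576.7725·0.963238 − 184.3079·0.944996·0.815600 = 413.515853
B₀ = V₀ − E₀ = 576.7725 − 413.515853 = 163.256647
e^(−λT) = (B₀·e^(rT)/D − 0.3)/(1 − 0.3) = (163.2566·1.058206/184.3079 − 0.3)/0.7 = 0.91048490
λ = −ln(0.91048490)/7.8576 = 0.011935

B0=163.2566 lambda=0.0119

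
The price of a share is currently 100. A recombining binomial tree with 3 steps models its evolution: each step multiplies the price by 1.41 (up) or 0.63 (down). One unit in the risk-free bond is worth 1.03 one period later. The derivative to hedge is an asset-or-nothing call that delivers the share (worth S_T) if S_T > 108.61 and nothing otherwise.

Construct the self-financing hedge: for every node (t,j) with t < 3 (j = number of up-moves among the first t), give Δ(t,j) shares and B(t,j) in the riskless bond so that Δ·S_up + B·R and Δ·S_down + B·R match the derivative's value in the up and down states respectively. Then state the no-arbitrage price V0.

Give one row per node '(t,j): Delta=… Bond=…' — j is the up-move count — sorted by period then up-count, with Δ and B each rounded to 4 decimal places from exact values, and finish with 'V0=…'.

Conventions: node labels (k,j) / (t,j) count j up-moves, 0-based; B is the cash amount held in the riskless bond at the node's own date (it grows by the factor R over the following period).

(0,0): Delta=1.2491 Bond=-46.2591
(1,0): Delta=1.2690 Bond=-48.9008
(1,1): Delta=1.2407 Bond=-46.4557
(2,0): Delta=0.0000 Bond=0.0000
(2,1): Delta=1.8077 Bond=-98.2172
(2,2): Delta=1.0000 Bond=0.0000
V0=78.6536

Arbitrage-free pricing uses the up-move probability p* = (R−d)/(u−d) = 0.5128, discounting each step at R = 1.03.
Terminal payoffs: V(3,0)=0.0000, V(3,1)=0.0000, V(3,2)=125.2503, V(3,3)=280.3221
(2,0): S=39.6900. Δ = (V_up−V_dn)/(S_up−S_dn) = (0.0000−0.0000)/(55.9629−25.0047) = 0.0000. V = [p*·0.0000 + (1−p*)·0.0000]/1.03 = 0.0000. B = V − Δ·S = 0.0000.
(2,1): S=88.8300. Δ = (V_up−V_dn)/(S_up−S_dn) = (125.2503−0.0000)/(125.2503−55.9629) = 1.8077. V = [p*·125.2503 + (1−p*)·0.0000]/1.03 = 62.3601. B = V − Δ·S = -98.2172.
(2,2): S=198.8100. Δ = (V_up−V_dn)/(S_up−S_dn) = (280.3221−125.2503)/(280.3221−125.2503) = 1.0000. V = [p*·280.3221 + (1−p*)·125.2503]/1.03 = 198.8100. B = V − Δ·S = 0.0000.
(1,0): S=63.0000. Δ = (V_up−V_dn)/(S_up−S_dn) = (62.3601−0.0000)/(88.8300−39.6900) = 1.2690. V = [p*·62.3601 + (1−p*)·0.0000]/1.03 = 31.0481. B = V − Δ·S = -48.9008.
(1,1): S=141.0000. Δ = (V_up−V_dn)/(S_up−S_dn) = (198.8100−62.3601)/(198.8100−88.8300) = 1.2407. V = [p*·198.8100 + (1−p*)·62.3601]/1.03 = 128.4800. B = V − Δ·S = -46.4557.
(0,0): S=100.0000. Δ = (V_up−V_dn)/(S_up−S_dn) = (128.4800−31.0481)/(141.0000−63.0000) = 1.2491. V = [p*·128.4800 + (1−p*)·31.0481]/1.03 = 78.6536. B = V − Δ·S = -46.2591.
Verification: the root portfolio costs Δ(0,0)·S0 + B(0,0) = 78.6536, matching V0.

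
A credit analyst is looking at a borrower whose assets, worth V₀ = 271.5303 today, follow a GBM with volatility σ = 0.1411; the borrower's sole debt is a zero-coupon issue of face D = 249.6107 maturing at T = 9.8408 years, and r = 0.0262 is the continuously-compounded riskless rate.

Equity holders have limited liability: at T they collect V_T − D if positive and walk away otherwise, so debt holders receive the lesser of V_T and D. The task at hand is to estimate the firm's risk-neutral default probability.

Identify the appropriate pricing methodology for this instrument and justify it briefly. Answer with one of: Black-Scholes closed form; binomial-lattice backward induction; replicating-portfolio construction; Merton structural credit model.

Key observation: the data describe a firm's assets (V₀ = 271.5303, GBM) and a single zero-coupon debt of face 249.6107, so credit quantities follow from equity-as-call in the structural model.

framework: Merton structural credit model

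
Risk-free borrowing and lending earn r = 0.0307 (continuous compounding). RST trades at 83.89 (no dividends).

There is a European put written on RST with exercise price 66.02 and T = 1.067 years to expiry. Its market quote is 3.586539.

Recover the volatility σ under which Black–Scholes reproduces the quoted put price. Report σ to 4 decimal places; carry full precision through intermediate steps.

At σ = 0.3574 the Black–Scholes value reproduces the quote:
σ√T = 0.3574·√1.067 = 0.369179
d₁ = (ln(S/K) + (r+σ²/2)T) / (σ√T) = (ln(83.89/66.02) + (0.0307+0.3574²/2)·1.067) / 0.369179 = (0.239549 + 0.100903) / 0.369179 = 0.922188
d₂ = d₁ − σ√T = 0.922188 − 0.369179 = 0.553009
e^{−rT} = 0.967774
N(−d₁) = 0.178215,  N(−d₂) = 0.290129
V = K·e^{−rT}·N(−d₂) − S·N(−d₁) = 18.537028 − 14.950489 = 3.586539 (the quoted price), and the Black–Scholes price is strictly increasing in σ, so σ is unique

sigma = 0.3574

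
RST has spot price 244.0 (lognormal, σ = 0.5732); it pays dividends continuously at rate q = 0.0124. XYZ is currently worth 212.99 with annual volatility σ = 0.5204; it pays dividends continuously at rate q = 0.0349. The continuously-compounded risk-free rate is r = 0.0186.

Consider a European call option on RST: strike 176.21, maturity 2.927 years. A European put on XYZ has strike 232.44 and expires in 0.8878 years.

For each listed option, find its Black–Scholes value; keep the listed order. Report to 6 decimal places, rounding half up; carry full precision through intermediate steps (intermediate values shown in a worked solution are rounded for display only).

[RST call K=176.21]
σ√T = 0.5732·√2.927 = 0.980658
d₁ = (ln(S/K) + (r−q+σ²/2)T) / (σ√T) = (ln(244.0/176.21) + (0.0186−0.0124+0.5732²/2)·2.927) / 0.980658 = (0.325492 + 0.498992) / 0.980658 = 0.840746
d₂ = d₁ − σ√T = 0.840746 − 0.980658 = -0.139912
e^{−rT} = 0.947013
e^{−qT} = 0.964356
N(d₁) = 0.799755,  N(d₂) = 0.444365
price = S·e^{−qT}·N(d₁) − K·e^{−rT}·N(d₂) = 188.184600 − 74.152570 = 114.032029
[XYZ put K=232.44]
σ√T = 0.5204·√0.8878 = 0.490337
d₁ = (ln(S/K) + (r−q+σ²/2)T) / (σ√T) = (ln(212.99/232.44) + (0.0186−0.0349+0.5204²/2)·0.8878) / 0.490337 = (-0.087387 + 0.105744) / 0.490337 = 0.037438
d₂ = d₁ − σ√T = 0.037438 − 0.490337 = -0.452899
e^{−rT} = 0.983623
e^{−qT} = 0.969491
N(−d₁) = 0.485068,  N(−d₂) = 0.674689
price = K·e^{−rT}·N(−d₂) − S·e^{−qT}·N(−d₁) = 154.256395 − 100.162571 = 54.093824

price(RST call K=176.21) = 114.032029
price(XYZ put K=232.44) = 54.093824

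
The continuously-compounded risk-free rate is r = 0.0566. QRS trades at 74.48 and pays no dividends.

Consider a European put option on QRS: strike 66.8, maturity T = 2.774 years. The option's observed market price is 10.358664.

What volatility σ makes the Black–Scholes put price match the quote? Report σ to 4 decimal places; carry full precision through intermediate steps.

sigma = 0.4157

At σ = 0.4157 the Black–Scholes value reproduces the quote:
σ√T = 0.4157·√2.774 = 0.692362
d₁ = (ln(S/K) + (r+σ²/2)T) / (σ√T) = (ln(74.48/66.8) + (0.0566+0.4157²/2)·2.774) / 0.692362 = (0.108828 + 0.396691) / 0.692362 = 0.730136
d₂ = d₁ − σ√T = 0.730136 − 0.692362 = 0.037774
e^{−rT} = 0.854697
N(−d₁) = 0.232653,  N(−d₂) = 0.484934
V = K·e^{−rT}·N(−d₂) − S·N(−d₁) = 27.686696 − 17.328032 = 10.358664 (equal to the quote); since ∂V/∂σ > 0 for all σ, the implied volatility is unique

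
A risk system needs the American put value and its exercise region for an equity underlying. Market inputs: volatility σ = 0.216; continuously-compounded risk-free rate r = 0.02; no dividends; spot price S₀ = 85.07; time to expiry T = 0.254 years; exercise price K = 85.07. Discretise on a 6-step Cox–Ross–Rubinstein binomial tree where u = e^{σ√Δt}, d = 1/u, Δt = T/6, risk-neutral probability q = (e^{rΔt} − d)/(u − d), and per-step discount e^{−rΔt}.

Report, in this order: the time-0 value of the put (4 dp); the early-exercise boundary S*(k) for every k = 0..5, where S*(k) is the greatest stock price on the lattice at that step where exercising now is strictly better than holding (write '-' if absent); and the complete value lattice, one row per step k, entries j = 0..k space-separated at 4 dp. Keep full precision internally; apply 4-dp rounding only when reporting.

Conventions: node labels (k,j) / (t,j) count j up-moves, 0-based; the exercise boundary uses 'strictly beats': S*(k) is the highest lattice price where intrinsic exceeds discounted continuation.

price = 3.3897
boundary = - - - 74.4515 77.8349 81.3721
tree:
3.3897
5.1678 1.6061
7.5868 2.7422 0.4655
10.6185 4.5488 0.9288 0.0000
13.8548 7.2351 1.8532 0.0000 0.0000
16.9505 10.6185 3.6979 0.0000 0.0000 0.0000
19.9116 13.8548 7.2351 0.0000 0.0000 0.0000 0.0000

Δt=0.04233, u=1.04544, d=0.95653, q=0.49842, disc=e^(-rΔt)=0.99915
k=6 terminal: V=max(K-S,0) → 19.9116 13.8548 7.2351 0.0000 0.0000 0.0000 0.0000
k=5: j=0 S=68.1195 intr=16.9505 cont=16.8785 V=16.9505[EX]; j=1 S=74.4515 intr=10.6185 cont=10.5465 V=10.6185[EX]; j=2 S=81.3721 intr=3.6979 cont=3.6259 V=3.6979[EX]; j=3 S=88.9360 intr=0.0000 cont=0.0000 V=0.0000[hold]; j=4 S=97.2029 intr=0.0000 cont=0.0000 V=0.0000[hold]; j=5 S=106.2384 intr=0.0000 cont=0.0000 V=0.0000[hold]  S*(5)=81.3721
k=4: j=0 S=71.2152 intr=13.8548 cont=13.7828 V=13.8548[EX]; j=1 S=77.8349 intr=7.2351 cont=7.1631 V=7.2351[EX]; j=2 S=85.0700 intr=0.0000 cont=1.8532 V=1.8532[hold]; j=3 S=92.9776 intr=0.0000 cont=0.0000 V=0.0000[hold]; j=4 S=101.6203 intr=0.0000 cont=0.0000 V=0.0000[hold]  S*(4)=77.8349
k=3: j=0 S=74.4515 intr=10.6185 cont=10.5465 V=10.6185[EX]; j=1 S=81.3721 intr=3.6979 cont=4.5488 V=4.5488[hold]; j=2 S=88.9360 intr=0.0000 cont=0.9288 V=0.9288[hold]; j=3 S=97.2029 intr=0.0000 cont=0.0000 V=0.0000[hold]  S*(3)=74.4515
k=2: j=0 S=77.8349 intr=7.2351 cont=7.5868 V=7.5868[hold]; j=1 S=85.0700 intr=0.0000 cont=2.7422 V=2.7422[hold]; j=2 S=92.9776 intr=0.0000 cont=0.4655 V=0.4655[hold]  S*(2)=-
k=1: j=0 S=81.3721 intr=3.6979 cont=5.1678 V=5.1678[hold]; j=1 S=88.9360 intr=0.0000 cont=1.6061 V=1.6061[hold]  S*(1)=-
k=0: j=0 S=85.0700 intr=0.0000 cont=3.3897 V=3.3897[hold]  S*(0)=-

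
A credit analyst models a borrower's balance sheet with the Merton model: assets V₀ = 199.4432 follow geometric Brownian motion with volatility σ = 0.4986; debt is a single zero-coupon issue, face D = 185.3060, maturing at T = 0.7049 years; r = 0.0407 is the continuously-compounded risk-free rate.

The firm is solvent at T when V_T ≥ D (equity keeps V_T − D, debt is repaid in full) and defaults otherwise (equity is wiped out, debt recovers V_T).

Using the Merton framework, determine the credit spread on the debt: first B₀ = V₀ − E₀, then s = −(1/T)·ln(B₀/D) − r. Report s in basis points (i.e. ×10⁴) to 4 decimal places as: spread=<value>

Apply the equity-as-call identities (strike 185.3060, horizon 0.7049 years):
d₁ = [ln(V₀/D) + (r + σ²/2)T] / (σ√T)
   = [ln(199.4432/185.3060) + (0.0407 + 0.5·0.4986²)·0.7049] / (0.4986·√0.7049)
   = [0.073521 + 0.116309] / 0.418616 = 0.453471
d₂ = d₁ − σ√T = 0.453471 − 0.418616 = 0.034854
N(d₁) = 0.674895,  N(d₂) = 0.513902,  e^(−rT) = 0.971718
E₀ = V₀·N(d₁) − D·e^(−rT)·N(d₂)
   = 199.4432·0.674895 − 185.3060·0.971718·0.513902 = 42.067340
B₀ = V₀ − E₀ = 199.4432 − 42.067340 = 157.375860
spread = −(1/T)·ln(B₀/D) − r = −(1/0.7049)·ln(157.375860/185.3060) − 0.0407 = 0.19106558
in basis points: 0.19106558 × 10⁴ = 1910.6558 bp

spread=1910.6558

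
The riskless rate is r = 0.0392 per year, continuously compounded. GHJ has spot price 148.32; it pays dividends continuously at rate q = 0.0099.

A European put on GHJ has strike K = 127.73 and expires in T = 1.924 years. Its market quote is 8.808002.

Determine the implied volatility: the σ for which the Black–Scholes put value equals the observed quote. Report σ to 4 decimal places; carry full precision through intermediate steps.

At σ = 0.2683 the Black–Scholes value reproduces the quote:
σ√T = 0.2683·√1.924 = 0.372154
d₁ = (ln(S/K) + (r−q+σ²/2)T) / (σ√T) = (ln(148.32/127.73) + (0.0392−0.0099+0.2683²/2)·1.924) / 0.372154 = (0.149453 + 0.125623) / 0.372154 = 0.739145
d₂ = d₁ − σ√T = 0.739145 − 0.372154 = 0.366991
e^{−rT} = 0.927353
e^{−qT} = 0.981133
N(−d₁) = 0.229909,  N(−d₂) = 0.356813
V = K·e^{−rT}·N(−d₂) − S·e^{−qT}·N(−d₁) = 42.264795 − 33.456793 = 8.808002 (the observed quote) — the price is monotone increasing in volatility, hence this σ is the only solution

sigma = 0.2683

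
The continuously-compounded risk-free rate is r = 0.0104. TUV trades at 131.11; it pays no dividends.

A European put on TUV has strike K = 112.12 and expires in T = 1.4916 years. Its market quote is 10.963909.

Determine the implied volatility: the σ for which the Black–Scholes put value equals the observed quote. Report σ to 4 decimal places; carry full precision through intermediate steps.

sigma = 0.3364

At σ = 0.3364 the Black–Scholes value reproduces the quote:
σ√T = 0.3364·√1.4916 = 0.410849
d₁ = (ln(S/K) + (r+σ²/2)T) / (σ√T) = (ln(131.11/112.12) + (0.0104+0.3364²/2)·1.4916) / 0.410849 = (0.156467 + 0.099911) / 0.410849 = 0.624020
d₂ = d₁ − σ√T = 0.624020 − 0.410849 = 0.213171
e^{−rT} = 0.984607
N(−d₁) = 0.266307,  N(−d₂) = 0.415597
V = K·e^{−rT}·N(−d₂) − S·N(−d₁) = 45.879445 − 34.915535 = 10.963909 (the observed quote) — the price is monotone increasing in volatility, hence this σ is the only solution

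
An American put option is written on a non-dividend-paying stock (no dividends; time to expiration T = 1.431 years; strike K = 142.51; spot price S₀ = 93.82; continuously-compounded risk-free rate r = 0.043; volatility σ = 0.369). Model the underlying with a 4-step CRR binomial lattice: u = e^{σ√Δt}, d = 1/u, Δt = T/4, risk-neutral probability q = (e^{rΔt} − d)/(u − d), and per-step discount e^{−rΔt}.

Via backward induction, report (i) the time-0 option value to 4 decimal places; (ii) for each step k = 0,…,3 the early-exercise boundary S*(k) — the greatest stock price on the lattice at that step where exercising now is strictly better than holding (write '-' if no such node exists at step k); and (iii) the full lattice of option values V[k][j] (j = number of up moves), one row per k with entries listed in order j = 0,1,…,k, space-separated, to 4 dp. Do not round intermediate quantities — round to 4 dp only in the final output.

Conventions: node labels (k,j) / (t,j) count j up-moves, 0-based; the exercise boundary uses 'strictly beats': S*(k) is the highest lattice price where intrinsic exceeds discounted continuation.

price = 49.1581
boundary = - 75.2391 93.8200 116.9896
tree:
49.1581
67.2709 31.1147
82.1719 48.6900 13.0710
94.1218 67.2709 25.5204 0.0000
103.7050 82.1719 48.6900 0.0000 0.0000

Δt=0.35775, u=1.24696, d=0.80195, q=0.47988, disc=e^(-rΔt)=0.98473
k=4 terminal: V=max(K-S,0) → 103.7050 82.1719 48.6900 0.0000 0.0000
k=3: j=0 S=48.3882 intr=94.1218 cont=91.9463 V=94.1218[EX]; j=1 S=75.2391 intr=67.2709 cont=65.0954 V=67.2709[EX]; j=2 S=116.9896 intr=25.5204 cont=24.9380 V=25.5204[EX]; j=3 S=181.9077 intr=0.0000 cont=0.0000 V=0.0000[hold]  S*(3)=116.9896
k=2: j=0 S=60.3381 intr=82.1719 cont=79.9964 V=82.1719[EX]; j=1 S=93.8200 intr=48.6900 cont=46.5145 V=48.6900[EX]; j=2 S=145.8811 intr=0.0000 cont=13.0710 V=13.0710[hold]  S*(2)=93.8200
k=1: j=0 S=75.2391 intr=67.2709 cont=65.0954 V=67.2709[EX]; j=1 S=116.9896 intr=25.5204 cont=31.1147 V=31.1147[hold]  S*(1)=75.2391
k=0: j=0 S=93.8200 intr=48.6900 cont=49.1581 V=49.1581[hold]  S*(0)=-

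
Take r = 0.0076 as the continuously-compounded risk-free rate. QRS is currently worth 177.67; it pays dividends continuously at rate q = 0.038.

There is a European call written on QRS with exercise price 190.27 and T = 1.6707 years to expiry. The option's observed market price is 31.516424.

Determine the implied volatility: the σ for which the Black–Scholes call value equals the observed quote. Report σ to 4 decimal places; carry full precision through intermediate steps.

sigma = 0.4580

At σ = 0.4580 the Black–Scholes value reproduces the quote:
σ√T = 0.458·√1.6707 = 0.591990
d₁ = (ln(S/K) + (r−q+σ²/2)T) / (σ√T) = (ln(177.67/190.27) + (0.0076−0.038+0.458²/2)·1.6707) / 0.591990 = (-0.068516 + 0.124437) / 0.591990 = 0.094462
d₂ = d₁ − σ√T = 0.094462 − 0.591990 = -0.497528
e^{−rT} = 0.987383
e^{−qT} = 0.938487
N(d₁) = 0.537629,  N(d₂) = 0.309408
V = S·e^{−qT}·N(d₁) − K·e^{−rT}·N(d₂) = 89.644775 − 58.128350 = 31.516424 (the observed quote) — the price is monotone increasing in volatility, hence this σ is the only solution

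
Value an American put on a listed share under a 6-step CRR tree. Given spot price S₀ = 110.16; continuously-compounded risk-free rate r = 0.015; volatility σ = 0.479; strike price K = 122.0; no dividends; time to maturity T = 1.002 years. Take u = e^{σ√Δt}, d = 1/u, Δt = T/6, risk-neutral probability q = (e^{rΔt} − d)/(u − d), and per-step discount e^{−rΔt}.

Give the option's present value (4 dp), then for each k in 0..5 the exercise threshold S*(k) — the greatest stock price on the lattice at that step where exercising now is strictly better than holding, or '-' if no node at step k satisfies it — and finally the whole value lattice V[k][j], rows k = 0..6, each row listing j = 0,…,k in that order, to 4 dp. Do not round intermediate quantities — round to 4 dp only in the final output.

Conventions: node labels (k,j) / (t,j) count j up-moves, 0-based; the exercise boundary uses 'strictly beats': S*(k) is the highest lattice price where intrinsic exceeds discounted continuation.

Δt=0.16700  u=1.21622  d=0.82222  q=0.45758  discount=0.99750
step 6 (expiry): payoffs max(K−S,0) = 87.9627 71.6525 47.5267 11.8400 0.0000 0.0000 0.0000
step 5: (k=5,j=0): S=41.3967, K−S=80.6033, hold=80.2980 ⇒ V=80.6033 exercise | (k=5,j=1): S=61.2335, K−S=60.7665, hold=60.4613 ⇒ V=60.7665 exercise | (k=5,j=2): S=90.5758, K−S=31.4242, hold=31.1189 ⇒ V=31.4242 exercise | (k=5,j=3): S=133.9786, K−S=0.0000, hold=6.4061 ⇒ V=6.4061 continue | (k=5,j=4): S=198.1795, K−S=0.0000, hold=0.0000 ⇒ V=0.0000 continue | (k=5,j=5): S=293.1445, K−S=0.0000, hold=0.0000 ⇒ V=0.0000 continue  boundary S*=90.5758
step 4: (k=4,j=0): S=50.3475, K−S=71.6525, hold=71.3473 ⇒ V=71.6525 exercise | (k=4,j=1): S=74.4733, K−S=47.5267, hold=47.2214 ⇒ V=47.5267 exercise | (k=4,j=2): S=110.1600, K−S=11.8400, hold=19.9263 ⇒ V=19.9263 continue | (k=4,j=3): S=162.9473, K−S=0.0000, hold=3.4661 ⇒ V=3.4661 continue | (k=4,j=4): S=241.0295, K−S=0.0000, hold=0.0000 ⇒ V=0.0000 continue  boundary S*=74.4733
step 3: (k=3,j=0): S=61.2335, K−S=60.7665, hold=60.4613 ⇒ V=60.7665 exercise | (k=3,j=1): S=90.5758, K−S=31.4242, hold=34.8099 ⇒ V=34.8099 continue | (k=3,j=2): S=133.9786, K−S=0.0000, hold=12.3633 ⇒ V=12.3633 continue | (k=3,j=3): S=198.1795, K−S=0.0000, hold=1.8754 ⇒ V=1.8754 continue  boundary S*=61.2335
step 2: (k=2,j=0): S=74.4733, K−S=47.5267, hold=48.7668 ⇒ V=48.7668 continue | (k=2,j=1): S=110.1600, K−S=11.8400, hold=24.4773 ⇒ V=24.4773 continue | (k=2,j=2): S=162.9473, K−S=0.0000, hold=7.5453 ⇒ V=7.5453 continue  boundary S*=-
step 1: (k=1,j=0): S=90.5758, K−S=31.4242, hold=37.5581 ⇒ V=37.5581 continue | (k=1,j=1): S=133.9786, K−S=0.0000, hold=16.6876 ⇒ V=16.6876 continue  boundary S*=-
step 0: (k=0,j=0): S=110.1600, K−S=11.8400, hold=27.9380 ⇒ V=27.9380 continue  boundary S*=-

price = 27.9380
boundary = - - - 61.2335 74.4733 90.5758
tree:
27.9380
37.5581 16.6876
48.7668 24.4773 7.5453
60.7665 34.8099 12.3633 1.8754
71.6525 47.5267 19.9263 3.4661 0.0000
80.6033 60.7665 31.4242 6.4061 0.0000 0.0000
87.9627 71.6525 47.5267 11.8400 0.0000 0.0000 0.0000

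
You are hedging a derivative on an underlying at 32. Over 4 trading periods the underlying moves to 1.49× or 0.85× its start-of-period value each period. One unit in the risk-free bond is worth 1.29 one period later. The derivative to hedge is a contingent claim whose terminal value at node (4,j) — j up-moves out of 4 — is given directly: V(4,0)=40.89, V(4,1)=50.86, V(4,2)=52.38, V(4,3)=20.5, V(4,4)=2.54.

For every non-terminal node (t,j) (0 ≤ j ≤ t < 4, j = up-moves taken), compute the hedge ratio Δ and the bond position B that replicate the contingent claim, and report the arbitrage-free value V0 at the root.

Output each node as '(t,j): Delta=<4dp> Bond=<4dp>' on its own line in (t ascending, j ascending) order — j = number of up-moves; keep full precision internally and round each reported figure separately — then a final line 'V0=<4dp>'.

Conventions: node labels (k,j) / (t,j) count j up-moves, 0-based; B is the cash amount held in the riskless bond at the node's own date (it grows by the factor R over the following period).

No-arbitrage ⇒ martingale measure with p* = (R−d)/(u−d) = 0.6875.
Terminal payoffs: V(4,0)=40.8900, V(4,1)=50.8600, V(4,2)=52.3800, V(4,3)=20.5000, V(4,4)=2.5400
Node (3,0) S=19.6520: V=(p*·50.8600+(1−p*)·40.8900)/1.29=37.0111; Δ=(50.8600−40.8900)/(29.2815−16.7042)=0.7927; B=V−Δ·S=21.4330
Node (3,1) S=34.4488: V=(p*·52.3800+(1−p*)·50.8600)/1.29=40.2364; Δ=(52.3800−50.8600)/(51.3287−29.2815)=0.0689; B=V−Δ·S=37.8614
Node (3,2) S=60.3867: V=(p*·20.5000+(1−p*)·52.3800)/1.29=23.6143; Δ=(20.5000−52.3800)/(89.9762−51.3287)=-0.8249; B=V−Δ·S=73.4268
Node (3,3) S=105.8544: V=(p*·2.5400+(1−p*)·20.5000)/1.29=6.3198; Δ=(2.5400−20.5000)/(157.7230−89.9762)=-0.2651; B=V−Δ·S=34.3823
Node (2,0) S=23.1200: V=(p*·40.2364+(1−p*)·37.0111)/1.29=30.4097; Δ=(40.2364−37.0111)/(34.4488−19.6520)=0.2180; B=V−Δ·S=25.3702
Node (2,1) S=40.5280: V=(p*·23.6143+(1−p*)·40.2364)/1.29=22.3324; Δ=(23.6143−40.2364)/(60.3867−34.4488)=-0.6408; B=V−Δ·S=48.3044
Node (2,2) S=71.0432: V=(p*·6.3198+(1−p*)·23.6143)/1.29=9.0886; Δ=(6.3198−23.6143)/(105.8544−60.3867)=-0.3804; B=V−Δ·S=36.1114
Node (1,0) S=27.2000: V=(p*·22.3324+(1−p*)·30.4097)/1.29=19.2686; Δ=(22.3324−30.4097)/(40.5280−23.1200)=-0.4640; B=V−Δ·S=31.8895
Node (1,1) S=47.6800: V=(p*·9.0886+(1−p*)·22.3324)/1.29=10.2537; Δ=(9.0886−22.3324)/(71.0432−40.5280)=-0.4340; B=V−Δ·S=30.9471
Node (0,0) S=32.0000: V=(p*·10.2537+(1−p*)·19.2686)/1.29=10.1325; Δ=(10.2537−19.2686)/(47.6800−27.2000)=-0.4402; B=V−Δ·S=24.2183
Check: Δ(0,0)·S0 + B(0,0) = 10.1325 = V0.

(0,0): Delta=-0.4402 Bond=24.2183
(1,0): Delta=-0.4640 Bond=31.8895
(1,1): Delta=-0.4340 Bond=30.9471
(2,0): Delta=0.2180 Bond=25.3702
(2,1): Delta=-0.6408 Bond=48.3044
(2,2): Delta=-0.3804 Bond=36.1114
(3,0): Delta=0.7927 Bond=21.4330
(3,1): Delta=0.0689 Bond=37.8614
(3,2): Delta=-0.8249 Bond=73.4268
(3,3): Delta=-0.2651 Bond=34.3823
V0=10.1325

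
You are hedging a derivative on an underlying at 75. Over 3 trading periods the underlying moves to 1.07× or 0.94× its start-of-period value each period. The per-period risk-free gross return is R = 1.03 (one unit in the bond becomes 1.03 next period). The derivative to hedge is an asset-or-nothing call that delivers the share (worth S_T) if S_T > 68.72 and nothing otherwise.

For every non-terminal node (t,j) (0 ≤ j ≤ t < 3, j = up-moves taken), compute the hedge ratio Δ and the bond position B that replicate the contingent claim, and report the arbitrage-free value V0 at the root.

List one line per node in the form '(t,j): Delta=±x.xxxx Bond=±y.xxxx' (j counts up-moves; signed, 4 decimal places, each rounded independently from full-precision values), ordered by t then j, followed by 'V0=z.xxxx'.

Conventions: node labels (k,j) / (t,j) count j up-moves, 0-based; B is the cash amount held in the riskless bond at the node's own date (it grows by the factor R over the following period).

Risk-neutral probability p* = (R−d)/(u−d) = (1.03−0.94)/(1.07−0.94) = 0.6923.
Expiry values: V(3,0)=0.0000, V(3,1)=70.9089, V(3,2)=80.7155, V(3,3)=91.8782
(2,0): S=66.2700. Δ = (V_up−V_dn)/(S_up−S_dn) = (70.9089−0.0000)/(70.9089−62.2938) = 8.2308. V = [p*·70.9089 + (1−p*)·0.0000]/1.03 = 47.6609. B = V − Δ·S = -497.7921.
(2,1): S=75.4350. Δ = (V_up−V_dn)/(S_up−S_dn) = (80.7155−70.9089)/(80.7155−70.9089) = 1.0000. V = [p*·80.7155 + (1−p*)·70.9089]/1.03 = 75.4350. B = V − Δ·S = 0.0000.
(2,2): S=85.8675. Δ = (V_up−V_dn)/(S_up−S_dn) = (91.8782−80.7155)/(91.8782−80.7155) = 1.0000. V = [p*·91.8782 + (1−p*)·80.7155]/1.03 = 85.8675. B = V − Δ·S = 0.0000.
(1,0): S=70.5000. Δ = (V_up−V_dn)/(S_up−S_dn) = (75.4350−47.6609)/(75.4350−66.2700) = 3.0304. V = [p*·75.4350 + (1−p*)·47.6609]/1.03 = 64.9409. B = V − Δ·S = -148.7056.
(1,1): S=80.2500. Δ = (V_up−V_dn)/(S_up−S_dn) = (85.8675−75.4350)/(85.8675−75.4350) = 1.0000. V = [p*·85.8675 + (1−p*)·75.4350]/1.03 = 80.2500. B = V − Δ·S = 0.0000.
(0,0): S=75.0000. Δ = (V_up−V_dn)/(S_up−S_dn) = (80.2500−64.9409)/(80.2500−70.5000) = 1.5702. V = [p*·80.2500 + (1−p*)·64.9409]/1.03 = 73.3393. B = V − Δ·S = -44.4229.
As a check, the time-0 holding Δ(0,0)·S0 + B(0,0) comes to 73.3393 — exactly V0.

(0,0): Delta=1.5702 Bond=-44.4229
(1,0): Delta=3.0304 Bond=-148.7056
(1,1): Delta=1.0000 Bond=0.0000
(2,0): Delta=8.2308 Bond=-497.7921
(2,1): Delta=1.0000 Bond=0.0000
(2,2): Delta=1.0000 Bond=0.0000
V0=73.3393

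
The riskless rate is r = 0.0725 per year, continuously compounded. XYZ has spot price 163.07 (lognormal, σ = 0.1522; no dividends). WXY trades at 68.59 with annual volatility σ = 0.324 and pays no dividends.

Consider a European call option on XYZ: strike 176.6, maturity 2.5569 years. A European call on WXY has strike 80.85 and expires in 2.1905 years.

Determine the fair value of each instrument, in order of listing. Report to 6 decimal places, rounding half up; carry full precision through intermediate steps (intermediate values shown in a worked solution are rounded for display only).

price(XYZ call K=176.6) = 24.561647
price(WXY call K=80.85) = 12.840713

[XYZ call K=176.6]
σ√T = 0.1522·√2.5569 = 0.243373
d₁ = (ln(S/K) + (r+σ²/2)T) / (σ√T) = (ln(163.07/176.6) + (0.0725+0.1522²/2)·2.5569) / 0.243373 = (-0.079708 + 0.214990) / 0.243373 = 0.555866
d₂ = d₁ − σ√T = 0.555866 − 0.243373 = 0.312494
e^{−rT} = 0.830792
N(d₁) = 0.710849,  N(d₂) = 0.622667
price = S·N(d₁) − K·e^{−rT}·N(d₂) = 115.918132 − 91.356486 = 24.561647
[WXY call K=80.85]
σ√T = 0.324·√2.1905 = 0.479531
d₁ = (ln(S/K) + (r+σ²/2)T) / (σ√T) = (ln(68.59/80.85) + (0.0725+0.324²/2)·2.1905) / 0.479531 = (-0.164449 + 0.273786) / 0.479531 = 0.228009
d₂ = d₁ − σ√T = 0.228009 − 0.479531 = -0.251522
e^{−rT} = 0.853157
N(d₁) = 0.590180,  N(d₂) = 0.400705
price = S·N(d₁) − K·e^{−rT}·N(d₂) = 40.480473 − 27.639760 = 12.840713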